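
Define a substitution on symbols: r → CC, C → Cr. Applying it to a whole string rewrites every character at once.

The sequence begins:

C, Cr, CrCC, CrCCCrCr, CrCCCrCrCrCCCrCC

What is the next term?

Rewriting the 16 symbols of CrCCCrCrCrCCCrCC one by one yields Cr CC Cr Cr Cr CC Cr CC Cr CC Cr Cr Cr CC Cr Cr; concatenated:

CrCCCrCrCrCCCrCCCrCCCrCrCrCCCrCr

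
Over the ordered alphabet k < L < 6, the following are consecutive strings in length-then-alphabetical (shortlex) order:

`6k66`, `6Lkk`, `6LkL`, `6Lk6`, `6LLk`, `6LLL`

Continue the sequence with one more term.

6LL6

The successor of 6LLL increments the rightmost position that isn't already 6 and resets every position after it to k.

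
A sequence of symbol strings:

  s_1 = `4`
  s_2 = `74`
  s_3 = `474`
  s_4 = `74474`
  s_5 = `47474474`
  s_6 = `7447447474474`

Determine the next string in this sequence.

474744747447447474474

This is a Fibonacci-style word recurrence s(k) = s(k−2)·s(k−1): e.g. 4·74 = 474.
So term 7 is 47474474·7447447474474.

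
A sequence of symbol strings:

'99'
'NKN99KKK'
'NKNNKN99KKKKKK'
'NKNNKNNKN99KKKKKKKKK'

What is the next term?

Every step adds NKN to the front and KKK to the end of the previous string.
One more step from NKNNKNNKN99KKKKKKKKK gives the answer.

NKNNKNNKNNKN99KKKKKKKKKKKK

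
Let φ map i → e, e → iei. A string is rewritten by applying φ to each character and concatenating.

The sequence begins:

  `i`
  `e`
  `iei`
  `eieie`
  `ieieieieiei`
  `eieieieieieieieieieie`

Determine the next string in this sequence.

ieieieieieieieieieieieieieieieieieieieieiei

φ(eieieieieieieieieieie) expands symbol-by-symbol to iei e iei e iei e iei e iei e iei e iei e iei e iei e iei e iei; joining the 21 pieces gives the next term.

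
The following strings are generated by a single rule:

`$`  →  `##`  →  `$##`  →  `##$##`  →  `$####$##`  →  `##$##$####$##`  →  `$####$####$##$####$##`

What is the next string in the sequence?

##$##$####$##$####$####$##$####$##

This is a Fibonacci-style word recurrence s(k) = s(k−2)·s(k−1): e.g. $·## = $##.
The next term joins ##$##$####$## and $####$####$##$####$##.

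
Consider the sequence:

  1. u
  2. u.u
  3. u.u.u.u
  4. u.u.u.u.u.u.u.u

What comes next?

Each string is two copies of the previous one joined by '.'.
Doubling u.u.u.u.u.u.u.u with '.' between the halves:

u.u.u.u.u.u.u.u.u.u.u.u.u.u.u.u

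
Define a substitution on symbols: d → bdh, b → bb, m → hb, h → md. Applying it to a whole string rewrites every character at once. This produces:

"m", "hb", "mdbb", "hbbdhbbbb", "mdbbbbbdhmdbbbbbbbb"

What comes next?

hbbdhbbbbbbbbbbbdhmdhbbdhbbbbbbbbbbbbbbbb

Applying the rule to each of the 19 symbols of mdbbbbbdhmdbbbbbbbb gives the pieces hb bdh bb bb bb bb bb bdh md hb bdh bb bb bb bb bb bb bb bb, which concatenate to the answer.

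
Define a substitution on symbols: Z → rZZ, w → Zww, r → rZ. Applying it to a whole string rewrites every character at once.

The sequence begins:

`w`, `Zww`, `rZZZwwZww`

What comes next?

Expanding rZZZwwZww: r→rZ, Z→rZZ, Z→rZZ, Z→rZZ, w→Zww, w→Zww, Z→rZZ, w→Zww, w→Zww. Concatenated: rZ rZZ rZZ rZZ Zww Zww rZZ Zww Zww.

rZrZZrZZrZZZwwZwwrZZZwwZww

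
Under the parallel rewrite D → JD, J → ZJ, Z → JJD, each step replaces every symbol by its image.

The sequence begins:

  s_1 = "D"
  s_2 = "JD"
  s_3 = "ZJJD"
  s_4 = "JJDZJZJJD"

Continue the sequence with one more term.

ZJZJJDJJDZJJJDZJZJJD

Expanding JJDZJZJJD: J→ZJ, J→ZJ, D→JD, Z→JJD, J→ZJ, Z→JJD, J→ZJ, J→ZJ, D→JD. Concatenated: ZJ ZJ JD JJD ZJ JJD ZJ ZJ JD.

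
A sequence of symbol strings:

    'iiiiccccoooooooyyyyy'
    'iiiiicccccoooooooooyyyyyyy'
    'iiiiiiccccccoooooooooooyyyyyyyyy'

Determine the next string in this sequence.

Term n consists of n+1 i's, followed by n+1 c's, followed by 2n+1 o's, followed by 2n-1 y's, where the shown terms are n = 3, 4, 5.
At n = 6 the blocks have lengths 7, 7, 13, 11.

iiiiiiicccccccoooooooooooooyyyyyyyyyyy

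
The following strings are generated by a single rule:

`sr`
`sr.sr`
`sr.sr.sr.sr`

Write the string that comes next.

s(k+1) = s(k)·.·s(k) — each term doubles the last with '.' between the halves.
Doubling sr.sr.sr.sr with '.' between the halves:

sr.sr.sr.sr.sr.sr.sr.sr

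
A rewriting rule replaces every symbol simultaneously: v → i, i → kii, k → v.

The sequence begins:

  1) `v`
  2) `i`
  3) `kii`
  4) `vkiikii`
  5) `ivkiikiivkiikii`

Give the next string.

φ(ivkiikiivkiikii) expands symbol-by-symbol to kii i v kii kii v kii kii i v kii kii v kii kii; joining the 15 pieces gives the next term.

kiiivkiikiivkiikiiivkiikiivkiikii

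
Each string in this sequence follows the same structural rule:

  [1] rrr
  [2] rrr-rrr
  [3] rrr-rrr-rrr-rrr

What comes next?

rrr-rrr-rrr-rrr-rrr-rrr-rrr-rrr

Every step duplicates the string with '-' between the halves.
So the next term is two copies of rrr-rrr-rrr-rrr with '-' between the halves.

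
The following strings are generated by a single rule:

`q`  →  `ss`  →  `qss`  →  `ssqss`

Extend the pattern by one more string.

From term 3 onward, concatenate the second-to-last term with the last: q·ss = qss, ss·qss = ssqss, …
Continuing: qss · ssqss gives term 5.

qssssqss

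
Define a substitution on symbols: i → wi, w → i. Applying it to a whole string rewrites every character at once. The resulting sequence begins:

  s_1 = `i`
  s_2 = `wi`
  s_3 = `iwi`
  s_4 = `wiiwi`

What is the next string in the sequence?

iwiwiiwi

Expanding wiiwi: w→i, i→wi, i→wi, w→i, i→wi. Concatenated: i wi wi i wi.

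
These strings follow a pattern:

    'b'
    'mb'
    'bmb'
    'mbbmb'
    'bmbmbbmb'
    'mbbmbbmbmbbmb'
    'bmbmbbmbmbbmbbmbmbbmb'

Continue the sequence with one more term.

mbbmbbmbmbbmbbmbmbbmbmbbmbbmbmbbmb

This is a Fibonacci-style word recurrence s(k) = s(k−2)·s(k−1): e.g. b·mb = bmb.
So term 8 is mbbmbbmbmbbmb·bmbmbbmbmbbmbbmbmbbmb.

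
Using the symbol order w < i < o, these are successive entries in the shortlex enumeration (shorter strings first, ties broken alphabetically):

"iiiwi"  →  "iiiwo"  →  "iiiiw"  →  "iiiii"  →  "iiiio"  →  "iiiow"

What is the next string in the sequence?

The successor of iiiow increments the rightmost position that isn't already o and resets every position after it to w.

iiioi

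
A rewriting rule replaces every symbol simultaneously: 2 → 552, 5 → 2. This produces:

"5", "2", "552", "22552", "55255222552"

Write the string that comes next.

225522255255255222552

Apply φ to 55255222552 symbol by symbol: 5→2, 5→2, 2→552, 5→2, 5→2, 2→552, 2→552, 2→552, 5→2, 5→2, 2→552; joined: 2 2 552 2 2 552 552 552 2 2 552.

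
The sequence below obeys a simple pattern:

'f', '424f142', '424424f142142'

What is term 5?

Every step adds 424 to the front and 142 to the end of the previous string.
From 424424f142142, 2 further steps: 424424f142142 → 424424424f142142142 → (answer).

424424424424f142142142142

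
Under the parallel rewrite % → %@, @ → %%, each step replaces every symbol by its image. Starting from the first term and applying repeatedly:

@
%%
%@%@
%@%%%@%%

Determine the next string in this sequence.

Apply φ to %@%%%@%% symbol by symbol: %→%@, @→%%, %→%@, %→%@, %→%@, @→%%, %→%@, %→%@; joined: %@ %% %@ %@ %@ %% %@ %@.

%@%%%@%@%@%%%@%@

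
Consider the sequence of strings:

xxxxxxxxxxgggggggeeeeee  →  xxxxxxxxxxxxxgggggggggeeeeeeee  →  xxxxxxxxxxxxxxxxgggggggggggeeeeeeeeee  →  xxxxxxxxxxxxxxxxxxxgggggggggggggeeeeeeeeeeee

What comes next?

Each string has the form x^{3n+1} g^{2n+1} e^{2n}, where the shown terms are n = 3, 4, 5, 6.
At n = 7 the blocks have lengths 22, 15, 14.

xxxxxxxxxxxxxxxxxxxxxxgggggggggggggggeeeeeeeeeeeeee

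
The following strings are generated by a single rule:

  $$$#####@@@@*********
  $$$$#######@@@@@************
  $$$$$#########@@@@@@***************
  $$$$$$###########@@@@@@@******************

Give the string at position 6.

$$$$$$$$###############@@@@@@@@@************************

Reading off run lengths: $ runs 3, 4, 5, 6; # runs 5, 7, 9, 11; @ runs 4, 5, 6, 7; * runs 9, 12, 15, 18 — each is linear in n, where the shown terms are n = 3, 4, 5, 6.
At n = 8 the blocks have lengths 8, 15, 9, 24.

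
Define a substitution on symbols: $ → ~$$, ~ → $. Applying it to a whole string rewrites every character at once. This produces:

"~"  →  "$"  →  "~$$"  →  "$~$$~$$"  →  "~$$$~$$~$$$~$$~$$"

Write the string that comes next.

Replace each of the 17 characters of ~$$$~$$~$$$~$$~$$ in place — $ ~$$ ~$$ ~$$ $ ~$$ ~$$ $ ~$$ ~$$ ~$$ $ ~$$ ~$$ $ ~$$ ~$$ — and concatenate.

$~$$~$$~$$$~$$~$$$~$$~$$~$$$~$$~$$$~$$~$$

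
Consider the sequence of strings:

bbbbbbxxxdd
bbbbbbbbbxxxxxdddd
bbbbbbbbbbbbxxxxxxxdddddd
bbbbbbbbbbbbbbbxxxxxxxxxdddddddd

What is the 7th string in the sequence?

The n-th term is 3n+3 b's then 2n+1 x's then 2n d's (n = 1, 2, …).
For term 7, n = 7, so the run lengths are 24, 15, 14.

bbbbbbbbbbbbbbbbbbbbbbbbxxxxxxxxxxxxxxxdddddddddddddd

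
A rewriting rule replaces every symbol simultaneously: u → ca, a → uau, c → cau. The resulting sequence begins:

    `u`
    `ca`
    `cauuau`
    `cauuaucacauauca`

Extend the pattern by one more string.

cauuaucacauaucacauuaucauuaucauaucacauuau

Applying the rule to each of the 15 symbols of cauuaucacauauca gives the pieces cau uau ca ca uau ca cau uau cau uau ca uau ca cau uau, which concatenate to the answer.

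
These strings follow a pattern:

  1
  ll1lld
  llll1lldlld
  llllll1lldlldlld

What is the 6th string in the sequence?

Every step adds ll to the front and lld to the end of the previous string.
From llllll1lldlldlld, 2 further steps: llllll1lldlldlld → llllllll1lldlldlldlld → (answer).

llllllllll1lldlldlldlldlld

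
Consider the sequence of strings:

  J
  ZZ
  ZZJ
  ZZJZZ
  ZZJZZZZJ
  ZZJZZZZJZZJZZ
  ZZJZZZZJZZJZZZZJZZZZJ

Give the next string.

Each term (from the third on) is the previous term followed by the one before it: term 3 = ZZ·J = ZZJ.
Continuing: ZZJZZZZJZZJZZZZJZZZZJ · ZZJZZZZJZZJZZ gives term 8.

ZZJZZZZJZZJZZZZJZZZZJZZJZZZZJZZJZZ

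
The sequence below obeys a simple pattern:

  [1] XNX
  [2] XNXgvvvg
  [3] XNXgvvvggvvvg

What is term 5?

XNXgvvvggvvvggvvvggvvvg

The strings grow by a fixed suffix gvvvg each time.
From XNXgvvvggvvvg, 2 further steps: XNXgvvvggvvvg → XNXgvvvggvvvggvvvg → (answer).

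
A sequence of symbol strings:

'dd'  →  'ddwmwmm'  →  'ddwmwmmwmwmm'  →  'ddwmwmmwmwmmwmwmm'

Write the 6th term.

ddwmwmmwmwmmwmwmmwmwmmwmwmm

Every step adds wmwmm to the end: s(k+1) = s(k)·wmwmm.
From ddwmwmmwmwmmwmwmm, 2 further steps: ddwmwmmwmwmmwmwmm → ddwmwmmwmwmmwmwmmwmwmm → (answer).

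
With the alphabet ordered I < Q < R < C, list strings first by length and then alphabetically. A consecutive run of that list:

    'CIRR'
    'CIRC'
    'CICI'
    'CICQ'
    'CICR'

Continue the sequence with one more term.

Find the rightmost character of CICR below C, bump it to the next letter, and reset everything to its right to I.

CICC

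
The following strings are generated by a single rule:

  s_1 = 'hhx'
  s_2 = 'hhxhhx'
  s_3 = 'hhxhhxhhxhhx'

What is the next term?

s(k+1) = s(k)·s(k) — each term doubles the last.
Doubling hhxhhxhhxhhx:

hhxhhxhhxhhxhhxhhxhhxhhx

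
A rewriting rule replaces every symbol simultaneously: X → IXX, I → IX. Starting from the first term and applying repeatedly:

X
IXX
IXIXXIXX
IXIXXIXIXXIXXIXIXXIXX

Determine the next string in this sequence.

Replace each of the 21 characters of IXIXXIXIXXIXXIXIXXIXX in place — IX IXX IX IXX IXX IX IXX IX IXX IXX IX IXX IXX IX IXX IX IXX IXX IX IXX IXX — and concatenate.

IXIXXIXIXXIXXIXIXXIXIXXIXXIXIXXIXXIXIXXIXIXXIXXIXIXXIXX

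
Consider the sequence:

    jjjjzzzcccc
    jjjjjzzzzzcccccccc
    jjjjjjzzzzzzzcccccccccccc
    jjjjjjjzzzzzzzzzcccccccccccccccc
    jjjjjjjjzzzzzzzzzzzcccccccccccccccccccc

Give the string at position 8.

Reading off run lengths: j runs 4, 5, 6, 7, 8; z runs 3, 5, 7, 9, 11; c runs 4, 8, 12, 16, 20 — each is linear in n (n = 1, 2, …).
At n = 8 the blocks have lengths 11, 17, 32.

jjjjjjjjjjjzzzzzzzzzzzzzzzzzcccccccccccccccccccccccccccccccc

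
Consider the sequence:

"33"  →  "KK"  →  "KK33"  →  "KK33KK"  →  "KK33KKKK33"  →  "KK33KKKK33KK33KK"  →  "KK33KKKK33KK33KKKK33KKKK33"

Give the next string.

KK33KKKK33KK33KKKK33KKKK33KK33KKKK33KK33KK

From term 3 onward, concatenate the last term with the second-to-last: KK·33 = KK33, KK33·KK = KK33KK, …
The next term joins KK33KKKK33KK33KKKK33KKKK33 and KK33KKKK33KK33KK.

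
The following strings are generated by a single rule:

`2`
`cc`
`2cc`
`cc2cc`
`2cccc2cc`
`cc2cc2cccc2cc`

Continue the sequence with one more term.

2cccc2cccc2cc2cccc2cc

From term 3 onward, concatenate the second-to-last term with the last: 2·cc = 2cc, cc·2cc = cc2cc, …
The next term joins 2cccc2cc and cc2cc2cccc2cc.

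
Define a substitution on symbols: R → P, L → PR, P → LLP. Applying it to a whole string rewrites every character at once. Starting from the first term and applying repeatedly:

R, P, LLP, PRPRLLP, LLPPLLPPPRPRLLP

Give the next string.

φ(LLPPLLPPPRPRLLP) expands symbol-by-symbol to PR PR LLP LLP PR PR LLP LLP LLP P LLP P PR PR LLP; joining the 15 pieces gives the next term.

PRPRLLPLLPPRPRLLPLLPLLPPLLPPPRPRLLP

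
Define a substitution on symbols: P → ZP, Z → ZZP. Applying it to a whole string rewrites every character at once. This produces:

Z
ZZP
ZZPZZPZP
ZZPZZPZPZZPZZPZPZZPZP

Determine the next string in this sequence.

Replace each of the 21 characters of ZZPZZPZPZZPZZPZPZZPZP in place — ZZP ZZP ZP ZZP ZZP ZP ZZP ZP ZZP ZZP ZP ZZP ZZP ZP ZZP ZP ZZP ZZP ZP ZZP ZP — and concatenate.

ZZPZZPZPZZPZZPZPZZPZPZZPZZPZPZZPZZPZPZZPZPZZPZZPZPZZPZP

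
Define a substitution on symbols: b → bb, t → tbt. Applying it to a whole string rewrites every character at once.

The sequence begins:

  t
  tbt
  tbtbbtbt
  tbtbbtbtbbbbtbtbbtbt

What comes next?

φ(tbtbbtbtbbbbtbtbbtbt) expands symbol-by-symbol to tbt bb tbt bb bb tbt bb tbt bb bb bb bb tbt bb tbt bb bb tbt bb tbt; joining the 20 pieces gives the next term.

tbtbbtbtbbbbtbtbbtbtbbbbbbbbtbtbbtbtbbbbtbtbbtbt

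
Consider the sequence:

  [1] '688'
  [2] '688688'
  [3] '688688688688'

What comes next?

Every step duplicates the string.
So the next term is two copies of 688688688688.

688688688688688688688688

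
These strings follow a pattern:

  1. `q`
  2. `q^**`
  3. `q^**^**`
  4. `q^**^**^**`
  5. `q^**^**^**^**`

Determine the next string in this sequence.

Each term is the previous one with ^** appended.
So the next term is q^**^**^**^**·^**.

q^**^**^**^**^**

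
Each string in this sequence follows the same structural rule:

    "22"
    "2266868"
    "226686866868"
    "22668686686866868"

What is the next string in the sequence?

Each term is the previous one with 66868 appended.
Applying this once more to 22668686686866868:

2266868668686686866868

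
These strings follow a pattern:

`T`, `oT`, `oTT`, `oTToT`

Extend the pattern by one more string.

oTToToTT

From term 3 onward, concatenate the last term with the second-to-last: oT·T = oTT, oTT·oT = oTToT, …
The next term joins oTToT and oTT.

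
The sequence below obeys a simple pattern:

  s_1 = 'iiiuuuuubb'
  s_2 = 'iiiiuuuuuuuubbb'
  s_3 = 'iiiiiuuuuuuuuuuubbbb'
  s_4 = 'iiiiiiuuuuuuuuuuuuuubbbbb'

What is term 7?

iiiiiiiiiuuuuuuuuuuuuuuuuuuuuuuubbbbbbbb

Reading off run lengths: i runs 3, 4, 5, 6; u runs 5, 8, 11, 14; b runs 2, 3, 4, 5 — each is linear in n, where the shown terms are n = 2, 3, 4, 5.
For term 7, n = 8, so the run lengths are 9, 23, 8.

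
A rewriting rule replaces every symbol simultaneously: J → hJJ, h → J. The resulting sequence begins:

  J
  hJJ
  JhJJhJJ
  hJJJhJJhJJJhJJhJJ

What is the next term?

Rewriting the 17 symbols of hJJJhJJhJJJhJJhJJ one by one yields J hJJ hJJ hJJ J hJJ hJJ J hJJ hJJ hJJ J hJJ hJJ J hJJ hJJ; concatenated:

JhJJhJJhJJJhJJhJJJhJJhJJhJJJhJJhJJJhJJhJJ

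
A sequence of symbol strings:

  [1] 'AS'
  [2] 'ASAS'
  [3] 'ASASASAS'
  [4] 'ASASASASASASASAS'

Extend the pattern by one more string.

ASASASASASASASASASASASASASASASAS

s(k+1) = s(k)·s(k) — each term doubles the last.
One more doubling of ASASASASASASASAS gives the answer.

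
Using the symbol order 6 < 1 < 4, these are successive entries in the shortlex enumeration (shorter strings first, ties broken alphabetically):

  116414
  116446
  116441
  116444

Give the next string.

111666

The successor of 116444 increments the rightmost position that isn't already 4 and resets every position after it to 6.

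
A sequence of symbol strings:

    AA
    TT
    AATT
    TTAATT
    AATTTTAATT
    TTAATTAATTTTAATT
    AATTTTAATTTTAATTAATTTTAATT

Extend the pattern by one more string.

From term 3 onward, concatenate the second-to-last term with the last: AA·TT = AATT, TT·AATT = TTAATT, …
The next term joins TTAATTAATTTTAATT and AATTTTAATTTTAATTAATTTTAATT.

TTAATTAATTTTAATTAATTTTAATTTTAATTAATTTTAATT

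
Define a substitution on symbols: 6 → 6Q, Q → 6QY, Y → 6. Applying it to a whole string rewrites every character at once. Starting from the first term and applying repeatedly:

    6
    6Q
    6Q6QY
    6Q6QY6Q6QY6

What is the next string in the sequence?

6Q6QY6Q6QY66Q6QY6Q6QY66Q

Expanding 6Q6QY6Q6QY6: 6→6Q, Q→6QY, 6→6Q, Q→6QY, Y→6, 6→6Q, Q→6QY, 6→6Q, Q→6QY, Y→6, 6→6Q. Concatenated: 6Q 6QY 6Q 6QY 6 6Q 6QY 6Q 6QY 6 6Q.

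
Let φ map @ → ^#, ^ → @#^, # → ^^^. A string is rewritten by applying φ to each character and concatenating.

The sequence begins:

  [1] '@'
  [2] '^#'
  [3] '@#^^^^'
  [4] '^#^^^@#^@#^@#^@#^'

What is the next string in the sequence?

Applying the rule to each of the 17 symbols of ^#^^^@#^@#^@#^@#^ gives the pieces @#^ ^^^ @#^ @#^ @#^ ^# ^^^ @#^ ^# ^^^ @#^ ^# ^^^ @#^ ^# ^^^ @#^, which concatenate to the answer.

@#^^^^@#^@#^@#^^#^^^@#^^#^^^@#^^#^^^@#^^#^^^@#^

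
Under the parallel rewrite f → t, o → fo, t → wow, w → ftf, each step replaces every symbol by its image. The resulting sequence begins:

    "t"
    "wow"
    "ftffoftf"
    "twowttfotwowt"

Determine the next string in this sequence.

Rewriting the 13 symbols of twowttfotwowt one by one yields wow ftf fo ftf wow wow t fo wow ftf fo ftf wow; concatenated:

wowftffoftfwowwowtfowowftffoftfwow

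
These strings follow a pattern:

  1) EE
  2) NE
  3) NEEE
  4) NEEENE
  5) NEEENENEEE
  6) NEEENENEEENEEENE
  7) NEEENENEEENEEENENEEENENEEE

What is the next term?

This is a Fibonacci-style word recurrence s(k) = s(k−1)·s(k−2): e.g. NE·EE = NEEE.
So term 8 is NEEENENEEENEEENENEEENENEEE·NEEENENEEENEEENE.

NEEENENEEENEEENENEEENENEEENEEENENEEENEEENE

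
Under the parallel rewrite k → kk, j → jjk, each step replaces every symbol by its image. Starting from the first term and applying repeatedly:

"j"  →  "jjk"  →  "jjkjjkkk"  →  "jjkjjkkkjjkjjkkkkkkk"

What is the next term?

Replace each of the 20 characters of jjkjjkkkjjkjjkkkkkkk in place — jjk jjk kk jjk jjk kk kk kk jjk jjk kk jjk jjk kk kk kk kk kk kk kk — and concatenate.

jjkjjkkkjjkjjkkkkkkkjjkjjkkkjjkjjkkkkkkkkkkkkkkk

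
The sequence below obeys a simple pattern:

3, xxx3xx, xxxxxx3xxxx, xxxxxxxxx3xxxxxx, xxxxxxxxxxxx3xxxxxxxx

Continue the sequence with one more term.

Each term wraps the previous one in xxx on the left and xx on the right.
Applying this once more to xxxxxxxxxxxx3xxxxxxxx:

xxxxxxxxxxxxxxx3xxxxxxxxxx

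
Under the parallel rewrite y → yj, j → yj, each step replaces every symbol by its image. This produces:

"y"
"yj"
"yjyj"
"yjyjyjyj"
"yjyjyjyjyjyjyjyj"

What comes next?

Replace each of the 16 characters of yjyjyjyjyjyjyjyj in place — yj yj yj yj yj yj yj yj yj yj yj yj yj yj yj yj — and concatenate.

yjyjyjyjyjyjyjyjyjyjyjyjyjyjyjyj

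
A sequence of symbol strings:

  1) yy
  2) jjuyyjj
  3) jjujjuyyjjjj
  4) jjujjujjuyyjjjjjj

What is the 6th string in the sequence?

jjujjujjujjujjuyyjjjjjjjjjj

s(k+1) = jju·s(k)·jj, so each term gains jju as a prefix and jj as a suffix.
From jjujjujjuyyjjjjjj, 2 further steps: jjujjujjuyyjjjjjj → jjujjujjujjuyyjjjjjjjj → (answer).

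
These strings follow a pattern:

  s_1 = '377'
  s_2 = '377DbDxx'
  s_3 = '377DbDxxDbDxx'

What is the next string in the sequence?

The strings grow by a fixed suffix DbDxx each time.
So the next term is 377DbDxxDbDxx·DbDxx.

377DbDxxDbDxxDbDxx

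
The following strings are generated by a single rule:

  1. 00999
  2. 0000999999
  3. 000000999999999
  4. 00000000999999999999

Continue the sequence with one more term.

0000000000999999999999999

Each string has the form 0^{2n} 9^{3n} (n = 1, 2, …).
Setting n = 5 gives 10, 15 characters in each block.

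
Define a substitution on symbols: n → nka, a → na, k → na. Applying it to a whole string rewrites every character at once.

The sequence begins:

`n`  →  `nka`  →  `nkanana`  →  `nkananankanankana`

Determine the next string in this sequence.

nkananankanankanankananankanankananankana

Applying the rule to each of the 17 symbols of nkananankanankana gives the pieces nka na na nka na nka na nka na na nka na nka na na nka na, which concatenate to the answer.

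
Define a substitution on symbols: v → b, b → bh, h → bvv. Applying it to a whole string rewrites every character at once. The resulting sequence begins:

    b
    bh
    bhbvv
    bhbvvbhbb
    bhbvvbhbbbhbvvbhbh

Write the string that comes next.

bhbvvbhbbbhbvvbhbhbhbvvbhbbbhbvvbhbvv

Replace each of the 18 characters of bhbvvbhbbbhbvvbhbh in place — bh bvv bh b b bh bvv bh bh bh bvv bh b b bh bvv bh bvv — and concatenate.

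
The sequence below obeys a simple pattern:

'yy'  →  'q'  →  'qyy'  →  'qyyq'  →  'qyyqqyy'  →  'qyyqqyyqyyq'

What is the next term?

qyyqqyyqyyqqyyqqyy

From term 3 onward, concatenate the last term with the second-to-last: q·yy = qyy, qyy·q = qyyq, …
The next term joins qyyqqyyqyyq and qyyqqyy.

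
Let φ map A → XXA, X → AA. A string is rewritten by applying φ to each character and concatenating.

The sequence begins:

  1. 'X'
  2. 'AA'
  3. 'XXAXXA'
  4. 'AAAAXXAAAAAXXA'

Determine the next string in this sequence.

XXAXXAXXAXXAAAAAXXAXXAXXAXXAXXAAAAAXXA

Applying the rule to each of the 14 symbols of AAAAXXAAAAAXXA gives the pieces XXA XXA XXA XXA AA AA XXA XXA XXA XXA XXA AA AA XXA, which concatenate to the answer.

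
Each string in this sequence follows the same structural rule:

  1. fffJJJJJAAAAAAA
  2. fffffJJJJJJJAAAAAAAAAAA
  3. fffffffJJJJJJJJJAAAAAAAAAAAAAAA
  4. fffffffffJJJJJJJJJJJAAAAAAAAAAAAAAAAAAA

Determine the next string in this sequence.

fffffffffffJJJJJJJJJJJJJAAAAAAAAAAAAAAAAAAAAAAA

Term n consists of 2n+1 f's, followed by 2n+3 J's, followed by 4n+3 A's (n = 1, 2, …).
Setting n = 5 gives 11, 13, 23 characters in each block.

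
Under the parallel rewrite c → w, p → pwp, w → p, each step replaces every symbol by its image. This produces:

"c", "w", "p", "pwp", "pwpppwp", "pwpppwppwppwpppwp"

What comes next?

φ(pwpppwppwppwpppwp) expands symbol-by-symbol to pwp p pwp pwp pwp p pwp pwp p pwp pwp p pwp pwp pwp p pwp; joining the 17 pieces gives the next term.

pwpppwppwppwpppwppwpppwppwpppwppwppwpppwp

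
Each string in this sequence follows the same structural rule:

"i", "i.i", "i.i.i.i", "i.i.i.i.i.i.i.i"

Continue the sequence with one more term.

i.i.i.i.i.i.i.i.i.i.i.i.i.i.i.i

Each string is two copies of the previous one joined by '.'.
One more doubling of i.i.i.i.i.i.i.i gives the answer.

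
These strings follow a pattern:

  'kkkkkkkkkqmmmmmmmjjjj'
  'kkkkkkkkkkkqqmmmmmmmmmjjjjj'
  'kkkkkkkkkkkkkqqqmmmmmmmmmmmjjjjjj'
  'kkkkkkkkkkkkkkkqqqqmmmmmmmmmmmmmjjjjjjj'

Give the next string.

kkkkkkkkkkkkkkkkkqqqqqmmmmmmmmmmmmmmmjjjjjjjj

Each string has the form k^{2n+3} q^{n-2} m^{2n+1} j^{n+1}, where the shown terms are n = 3, 4, 5, 6.
At n = 7 the blocks have lengths 17, 5, 15, 8.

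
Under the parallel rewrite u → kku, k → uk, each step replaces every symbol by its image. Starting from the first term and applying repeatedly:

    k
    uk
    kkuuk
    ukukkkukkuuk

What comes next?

kkuukkkuukukukkkuukukkkukkuuk

Apply φ to ukukkkukkuuk symbol by symbol: u→kku, k→uk, u→kku, k→uk, k→uk, k→uk, u→kku, k→uk, k→uk, u→kku, u→kku, k→uk; joined: kku uk kku uk uk uk kku uk uk kku kku uk.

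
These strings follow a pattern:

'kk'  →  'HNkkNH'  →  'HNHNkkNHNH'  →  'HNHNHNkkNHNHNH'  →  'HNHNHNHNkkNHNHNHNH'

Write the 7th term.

HNHNHNHNHNHNkkNHNHNHNHNHNH

Every step adds HN to the front and NH to the end of the previous string.
From HNHNHNHNkkNHNHNHNH, 2 further steps: HNHNHNHNkkNHNHNHNH → HNHNHNHNHNkkNHNHNHNHNH → (answer).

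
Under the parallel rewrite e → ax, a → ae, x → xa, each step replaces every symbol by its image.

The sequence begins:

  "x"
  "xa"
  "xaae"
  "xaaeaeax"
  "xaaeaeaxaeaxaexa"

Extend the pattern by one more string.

Rewriting the 16 symbols of xaaeaeaxaeaxaexa one by one yields xa ae ae ax ae ax ae xa ae ax ae xa ae ax xa ae; concatenated:

xaaeaeaxaeaxaexaaeaxaexaaeaxxaae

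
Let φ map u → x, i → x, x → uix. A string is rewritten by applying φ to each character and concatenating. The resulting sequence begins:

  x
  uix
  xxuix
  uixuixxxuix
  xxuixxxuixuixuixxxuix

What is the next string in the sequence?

Applying the rule to each of the 21 symbols of xxuixxxuixuixuixxxuix gives the pieces uix uix x x uix uix uix x x uix x x uix x x uix uix uix x x uix, which concatenate to the answer.

uixuixxxuixuixuixxxuixxxuixxxuixuixuixxxuix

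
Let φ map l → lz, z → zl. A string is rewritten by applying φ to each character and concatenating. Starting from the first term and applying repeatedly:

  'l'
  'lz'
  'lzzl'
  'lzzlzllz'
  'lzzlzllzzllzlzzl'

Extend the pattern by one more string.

lzzlzllzzllzlzzlzllzlzzllzzlzllz

φ(lzzlzllzzllzlzzl) expands symbol-by-symbol to lz zl zl lz zl lz lz zl zl lz lz zl lz zl zl lz; joining the 16 pieces gives the next term.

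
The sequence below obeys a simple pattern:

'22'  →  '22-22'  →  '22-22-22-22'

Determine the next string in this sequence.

22-22-22-22-22-22-22-22

s(k+1) = s(k)·-·s(k) — each term doubles the last with '-' between the halves.
One more doubling of 22-22-22-22 gives the answer.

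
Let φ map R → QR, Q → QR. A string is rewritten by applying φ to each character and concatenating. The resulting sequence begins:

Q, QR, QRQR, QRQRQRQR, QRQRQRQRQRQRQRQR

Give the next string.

Replace each of the 16 characters of QRQRQRQRQRQRQRQR in place — QR QR QR QR QR QR QR QR QR QR QR QR QR QR QR QR — and concatenate.

QRQRQRQRQRQRQRQRQRQRQRQRQRQRQRQR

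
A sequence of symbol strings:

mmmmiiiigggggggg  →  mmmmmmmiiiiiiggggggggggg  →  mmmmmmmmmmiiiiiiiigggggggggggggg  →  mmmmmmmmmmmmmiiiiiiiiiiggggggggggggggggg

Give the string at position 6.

mmmmmmmmmmmmmmmmmmmiiiiiiiiiiiiiiggggggggggggggggggggggg

Reading off run lengths: m runs 4, 7, 10, 13; i runs 4, 6, 8, 10; g runs 8, 11, 14, 17 — each is linear in n, where the shown terms are n = 2, 3, 4, 5.
For term 6, n = 7, so the run lengths are 19, 14, 23.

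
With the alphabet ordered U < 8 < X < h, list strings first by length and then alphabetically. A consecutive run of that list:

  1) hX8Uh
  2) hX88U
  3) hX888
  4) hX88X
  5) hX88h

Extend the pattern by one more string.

hX8XU

The successor of hX88h increments the rightmost position that isn't already h and resets every position after it to U.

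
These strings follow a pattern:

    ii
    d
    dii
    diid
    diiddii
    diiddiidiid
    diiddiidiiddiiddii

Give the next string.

diiddiidiiddiiddiidiiddiidiid

This is a Fibonacci-style word recurrence s(k) = s(k−1)·s(k−2): e.g. d·ii = dii.
So term 8 is diiddiidiiddiiddii·diiddiidiid.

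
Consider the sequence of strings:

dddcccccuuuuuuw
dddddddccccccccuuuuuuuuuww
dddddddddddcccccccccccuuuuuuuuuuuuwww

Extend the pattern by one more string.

The n-th term is 4n-1 d's then 3n+2 c's then 3n+3 u's then n w's (n = 1, 2, …).
For the next term, n = 4, so the run lengths are 15, 14, 15, 4.

dddddddddddddddccccccccccccccuuuuuuuuuuuuuuuwwww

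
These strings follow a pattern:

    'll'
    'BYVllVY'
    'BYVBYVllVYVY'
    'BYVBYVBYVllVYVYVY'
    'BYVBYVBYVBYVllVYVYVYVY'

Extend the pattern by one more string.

Every step adds BYV to the front and VY to the end of the previous string.
One more step from BYVBYVBYVBYVllVYVYVYVY gives the answer.

BYVBYVBYVBYVBYVllVYVYVYVYVY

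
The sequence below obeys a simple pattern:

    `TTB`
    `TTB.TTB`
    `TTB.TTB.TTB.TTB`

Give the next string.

s(k+1) = s(k)·.·s(k) — each term doubles the last with '.' between the halves.
One more doubling of TTB.TTB.TTB.TTB gives the answer.

TTB.TTB.TTB.TTB.TTB.TTB.TTB.TTB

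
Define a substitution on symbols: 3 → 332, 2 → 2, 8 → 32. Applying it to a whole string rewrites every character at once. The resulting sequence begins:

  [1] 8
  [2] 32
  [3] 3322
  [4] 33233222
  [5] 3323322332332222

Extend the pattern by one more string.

Rewriting the 16 symbols of 3323322332332222 one by one yields 332 332 2 332 332 2 2 332 332 2 332 332 2 2 2 2; concatenated:

33233223323322233233223323322222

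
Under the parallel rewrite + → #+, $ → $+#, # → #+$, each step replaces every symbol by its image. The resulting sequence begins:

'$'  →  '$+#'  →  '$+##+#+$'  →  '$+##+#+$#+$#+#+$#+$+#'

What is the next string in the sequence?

$+##+#+$#+$#+#+$#+$+##+$#+$+##+$#+#+$#+$+##+$#+$+##+#+$

Replace each of the 21 characters of $+##+#+$#+$#+#+$#+$+# in place — $+# #+ #+$ #+$ #+ #+$ #+ $+# #+$ #+ $+# #+$ #+ #+$ #+ $+# #+$ #+ $+# #+ #+$ — and concatenate.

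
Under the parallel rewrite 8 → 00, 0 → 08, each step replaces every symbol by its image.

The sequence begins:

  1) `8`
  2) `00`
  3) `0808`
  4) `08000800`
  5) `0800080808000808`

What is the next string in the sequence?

Replace each of the 16 characters of 0800080808000808 in place — 08 00 08 08 08 00 08 00 08 00 08 08 08 00 08 00 — and concatenate.

08000808080008000800080808000800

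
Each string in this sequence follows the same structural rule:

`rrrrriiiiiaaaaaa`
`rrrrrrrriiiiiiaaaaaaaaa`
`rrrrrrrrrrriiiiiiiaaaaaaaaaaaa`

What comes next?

Reading off run lengths: r runs 5, 8, 11; i runs 5, 6, 7; a runs 6, 9, 12 — each is linear in n, where the shown terms are n = 2, 3, 4.
Setting n = 5 gives 14, 8, 15 characters in each block.

rrrrrrrrrrrrrriiiiiiiiaaaaaaaaaaaaaaa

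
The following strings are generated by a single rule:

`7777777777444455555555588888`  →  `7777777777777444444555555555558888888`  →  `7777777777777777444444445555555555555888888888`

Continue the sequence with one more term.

7777777777777777777444444444455555555555555588888888888

The n-th term is 3n+1 7's then 2n-2 4's then 2n+3 5's then 2n-1 8's, where the shown terms are n = 3, 4, 5.
Setting n = 6 gives 19, 10, 15, 11 characters in each block.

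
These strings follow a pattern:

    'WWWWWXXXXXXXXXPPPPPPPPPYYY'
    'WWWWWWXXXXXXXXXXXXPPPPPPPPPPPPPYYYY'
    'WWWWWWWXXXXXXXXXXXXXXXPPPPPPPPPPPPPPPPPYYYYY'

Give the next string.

WWWWWWWWXXXXXXXXXXXXXXXXXXPPPPPPPPPPPPPPPPPPPPPYYYYYY

Reading off run lengths: W runs 5, 6, 7; X runs 9, 12, 15; P runs 9, 13, 17; Y runs 3, 4, 5 — each is linear in n, where the shown terms are n = 2, 3, 4.
At n = 5 the blocks have lengths 8, 18, 21, 6.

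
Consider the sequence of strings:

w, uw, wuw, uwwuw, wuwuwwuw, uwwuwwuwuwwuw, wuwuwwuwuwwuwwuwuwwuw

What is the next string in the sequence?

Each term (from the third on) is the two preceding terms concatenated in order: term 3 = w·uw = wuw.
Continuing: uwwuwwuwuwwuw · wuwuwwuwuwwuwwuwuwwuw gives term 8.

uwwuwwuwuwwuwwuwuwwuwuwwuwwuwuwwuw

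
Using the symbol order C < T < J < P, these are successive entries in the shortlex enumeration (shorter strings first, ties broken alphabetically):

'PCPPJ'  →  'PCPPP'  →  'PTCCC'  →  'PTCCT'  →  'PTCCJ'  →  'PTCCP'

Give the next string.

PTCTC

Find the rightmost character of PTCCP below P, bump it to the next letter, and reset everything to its right to C.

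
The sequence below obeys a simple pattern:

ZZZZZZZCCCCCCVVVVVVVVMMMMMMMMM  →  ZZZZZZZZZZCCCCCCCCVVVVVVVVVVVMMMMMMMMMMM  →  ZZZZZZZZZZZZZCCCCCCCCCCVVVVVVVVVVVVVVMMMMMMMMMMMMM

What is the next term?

Reading off run lengths: Z runs 7, 10, 13; C runs 6, 8, 10; V runs 8, 11, 14; M runs 9, 11, 13 — each is linear in n, where the shown terms are n = 3, 4, 5.
Setting n = 6 gives 16, 12, 17, 15 characters in each block.

ZZZZZZZZZZZZZZZZCCCCCCCCCCCCVVVVVVVVVVVVVVVVVMMMMMMMMMMMMMMM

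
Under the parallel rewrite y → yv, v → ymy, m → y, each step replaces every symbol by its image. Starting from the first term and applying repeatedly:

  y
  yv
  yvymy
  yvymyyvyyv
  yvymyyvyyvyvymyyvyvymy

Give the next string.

yvymyyvyyvyvymyyvyvymyyvymyyvyyvyvymyyvymyyvyyv

Replace each of the 22 characters of yvymyyvyyvyvymyyvyvymy in place — yv ymy yv y yv yv ymy yv yv ymy yv ymy yv y yv yv ymy yv ymy yv y yv — and concatenate.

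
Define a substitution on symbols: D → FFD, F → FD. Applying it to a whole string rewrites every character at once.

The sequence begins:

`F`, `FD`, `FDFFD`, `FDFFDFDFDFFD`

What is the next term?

FDFFDFDFDFFDFDFFDFDFFDFDFDFFD

Expanding FDFFDFDFDFFD: F→FD, D→FFD, F→FD, F→FD, D→FFD, F→FD, D→FFD, F→FD, D→FFD, F→FD, F→FD, D→FFD. Concatenated: FD FFD FD FD FFD FD FFD FD FFD FD FD FFD.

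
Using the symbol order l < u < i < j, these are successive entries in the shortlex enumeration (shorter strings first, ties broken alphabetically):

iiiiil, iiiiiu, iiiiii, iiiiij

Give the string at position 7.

Continuing the enumeration 3 steps past iiiiij: iiiiij → iiiijl → iiiiju → (answer).

iiiiji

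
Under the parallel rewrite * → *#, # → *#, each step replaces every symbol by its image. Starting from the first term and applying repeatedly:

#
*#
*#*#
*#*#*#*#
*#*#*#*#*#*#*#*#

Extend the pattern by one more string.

Replace each of the 16 characters of *#*#*#*#*#*#*#*# in place — *# *# *# *# *# *# *# *# *# *# *# *# *# *# *# *# — and concatenate.

*#*#*#*#*#*#*#*#*#*#*#*#*#*#*#*#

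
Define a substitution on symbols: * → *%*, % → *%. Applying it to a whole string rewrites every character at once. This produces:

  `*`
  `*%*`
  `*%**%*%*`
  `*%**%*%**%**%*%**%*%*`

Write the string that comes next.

*%**%*%**%**%*%**%*%**%**%*%**%**%*%**%*%**%**%*%**%*%*

Replace each of the 21 characters of *%**%*%**%**%*%**%*%* in place — *%* *% *%* *%* *% *%* *% *%* *%* *% *%* *%* *% *%* *% *%* *%* *% *%* *% *%* — and concatenate.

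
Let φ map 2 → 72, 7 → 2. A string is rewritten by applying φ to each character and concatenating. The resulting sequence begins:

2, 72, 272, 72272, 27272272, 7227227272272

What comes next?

272722727227227272272

Applying the rule to each of the 13 symbols of 7227227272272 gives the pieces 2 72 72 2 72 72 2 72 2 72 72 2 72, which concatenate to the answer.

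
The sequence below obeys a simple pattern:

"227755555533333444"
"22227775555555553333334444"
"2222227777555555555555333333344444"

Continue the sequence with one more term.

Term n consists of 2n-2 2's, followed by n 7's, followed by 3n 5's, followed by n+3 3's, followed by n+1 4's, where the shown terms are n = 2, 3, 4.
Setting n = 5 gives 8, 5, 15, 8, 6 characters in each block.

222222227777755555555555555533333333444444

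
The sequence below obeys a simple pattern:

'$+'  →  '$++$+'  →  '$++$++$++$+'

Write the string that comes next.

$++$++$++$++$++$++$++$+

Each string is two copies of the previous one joined by '+'.
One more doubling of $++$++$++$+ gives the answer.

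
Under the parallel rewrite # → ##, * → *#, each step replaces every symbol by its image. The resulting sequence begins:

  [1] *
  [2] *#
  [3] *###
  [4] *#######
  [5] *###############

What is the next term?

Rewriting the 16 symbols of *############### one by one yields *# ## ## ## ## ## ## ## ## ## ## ## ## ## ## ##; concatenated:

*###############################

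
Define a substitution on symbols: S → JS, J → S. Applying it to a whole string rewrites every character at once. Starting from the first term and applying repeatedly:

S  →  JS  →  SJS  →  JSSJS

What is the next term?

SJSJSSJS

Expanding JSSJS: J→S, S→JS, S→JS, J→S, S→JS. Concatenated: S JS JS S JS.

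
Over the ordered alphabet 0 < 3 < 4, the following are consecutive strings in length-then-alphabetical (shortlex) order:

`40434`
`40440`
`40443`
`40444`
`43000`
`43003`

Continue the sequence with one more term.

Find the rightmost character of 43003 below 4, bump it to the next letter, and reset everything to its right to 0.

43004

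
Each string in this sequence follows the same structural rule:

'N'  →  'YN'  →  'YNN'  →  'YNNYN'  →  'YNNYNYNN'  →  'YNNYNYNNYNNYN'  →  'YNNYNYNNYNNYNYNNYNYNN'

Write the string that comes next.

YNNYNYNNYNNYNYNNYNYNNYNNYNYNNYNNYN

Each term (from the third on) is the previous term followed by the one before it: term 3 = YN·N = YNN.
Continuing: YNNYNYNNYNNYNYNNYNYNN · YNNYNYNNYNNYN gives term 8.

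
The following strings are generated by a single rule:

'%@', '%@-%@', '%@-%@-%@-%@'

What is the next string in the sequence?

Every step duplicates the string with '-' between the halves.
One more doubling of %@-%@-%@-%@ gives the answer.

%@-%@-%@-%@-%@-%@-%@-%@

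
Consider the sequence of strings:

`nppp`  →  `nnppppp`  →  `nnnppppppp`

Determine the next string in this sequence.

Each string has the form n^{n} p^{2n+1} (n = 1, 2, …).
For the next term, n = 4, so the run lengths are 4, 9.

nnnnppppppppp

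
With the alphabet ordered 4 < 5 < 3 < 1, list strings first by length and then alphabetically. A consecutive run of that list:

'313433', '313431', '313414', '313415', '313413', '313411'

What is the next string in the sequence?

313544

Find the rightmost character of 313411 below 1, bump it to the next letter, and reset everything to its right to 4.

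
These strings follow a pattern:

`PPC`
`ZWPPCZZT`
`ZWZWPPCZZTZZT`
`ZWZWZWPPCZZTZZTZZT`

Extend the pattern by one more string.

ZWZWZWZWPPCZZTZZTZZTZZT

Every step adds ZW to the front and ZZT to the end of the previous string.
One more step from ZWZWZWPPCZZTZZTZZT gives the answer.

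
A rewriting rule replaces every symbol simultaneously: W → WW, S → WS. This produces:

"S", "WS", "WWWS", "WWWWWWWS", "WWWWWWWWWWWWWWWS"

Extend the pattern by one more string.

Rewriting the 16 symbols of WWWWWWWWWWWWWWWS one by one yields WW WW WW WW WW WW WW WW WW WW WW WW WW WW WW WS; concatenated:

WWWWWWWWWWWWWWWWWWWWWWWWWWWWWWWS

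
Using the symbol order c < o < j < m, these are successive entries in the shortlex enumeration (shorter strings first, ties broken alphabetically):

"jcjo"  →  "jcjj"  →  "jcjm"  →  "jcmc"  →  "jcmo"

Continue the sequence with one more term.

jcmj

Find the rightmost character of jcmo below m, bump it to the next letter, and reset everything to its right to c.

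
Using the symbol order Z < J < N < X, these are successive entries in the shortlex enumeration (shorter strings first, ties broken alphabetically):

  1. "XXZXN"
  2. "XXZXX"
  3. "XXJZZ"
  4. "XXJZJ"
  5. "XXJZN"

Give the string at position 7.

XXJJZ

Advancing 2 positions from XXJZN through XXJZN → XXJZX reaches term 7.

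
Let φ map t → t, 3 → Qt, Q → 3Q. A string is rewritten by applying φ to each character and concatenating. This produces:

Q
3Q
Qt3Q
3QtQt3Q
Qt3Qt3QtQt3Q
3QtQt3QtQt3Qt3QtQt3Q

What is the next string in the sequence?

φ(3QtQt3QtQt3Qt3QtQt3Q) expands symbol-by-symbol to Qt 3Q t 3Q t Qt 3Q t 3Q t Qt 3Q t Qt 3Q t 3Q t Qt 3Q; joining the 20 pieces gives the next term.

Qt3Qt3QtQt3Qt3QtQt3QtQt3Qt3QtQt3Q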